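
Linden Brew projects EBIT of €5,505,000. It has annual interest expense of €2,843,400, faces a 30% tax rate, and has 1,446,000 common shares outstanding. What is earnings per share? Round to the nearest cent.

Pre-tax income = €5,505,000 − €2,843,400.00 = €2,661,600.00.
Net income = €2,661,600.00 × (1 − 0.30) = €1,863,120.00.
EPS = €1,863,120.00 ÷ 1,446,000 = €1.29.

€1.29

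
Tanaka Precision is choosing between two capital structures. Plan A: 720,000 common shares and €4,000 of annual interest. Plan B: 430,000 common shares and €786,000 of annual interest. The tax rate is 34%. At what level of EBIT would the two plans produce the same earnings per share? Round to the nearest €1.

€1,945,517

At indifference, (EBIT − 4,000)(1 − t)/720,000 = (EBIT − 786,000)(1 − t)/430,000.
The (1 − t) factor cancels: (EBIT − 4,000) × 430,000 = (EBIT − 786,000) × 720,000.
EBIT × (720,000 − 430,000) = 786,000 × 720,000 − 4,000 × 430,000 = 564,200,000,000, so EBIT = 564,200,000,000 ÷ 290,000 = 1,945,517.24.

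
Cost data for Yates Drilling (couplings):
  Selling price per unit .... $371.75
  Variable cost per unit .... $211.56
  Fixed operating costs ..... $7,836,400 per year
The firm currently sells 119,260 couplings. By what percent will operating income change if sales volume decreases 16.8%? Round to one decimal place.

At 119,260 units, contribution = 119,260 × $160.19 = $19,104,259.40.
Subtracting fixed costs: EBIT = $19,104,259.40 − $7,836,400 = $11,267,859.40.
DOL = contribution ÷ EBIT = $19,104,259.40 ÷ $11,267,859.40 = 1.6955.
So EBIT moves 1.6955 × (-16.8%) = -28.5%.

-28.5%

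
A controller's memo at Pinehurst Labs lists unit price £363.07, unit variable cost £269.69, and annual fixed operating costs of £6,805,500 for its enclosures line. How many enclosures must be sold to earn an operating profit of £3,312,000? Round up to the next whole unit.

Unit CM = price − variable cost = £363.07 − £269.69 = £93.38.
Units = (FC + target) / CM = (£6,805,500 + £3,312,000) / £93.38 = 108,347.61, so 108,348 enclosures.

108,348 enclosures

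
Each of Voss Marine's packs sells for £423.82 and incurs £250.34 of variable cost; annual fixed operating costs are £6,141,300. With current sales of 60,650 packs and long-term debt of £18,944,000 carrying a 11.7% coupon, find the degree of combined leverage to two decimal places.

Contribution at this volume is 60,650 × £173.48 = £10,521,562.00.
Subtracting fixed costs: EBIT = £10,521,562.00 − £6,141,300 = £4,380,262.00. Interest = £2,216,448.00, so EBIT − I = £2,163,814.00.
DCL = contribution ÷ (EBIT − I) = £10,521,562.00 ÷ £2,163,814.00 = 4.8625.

4.86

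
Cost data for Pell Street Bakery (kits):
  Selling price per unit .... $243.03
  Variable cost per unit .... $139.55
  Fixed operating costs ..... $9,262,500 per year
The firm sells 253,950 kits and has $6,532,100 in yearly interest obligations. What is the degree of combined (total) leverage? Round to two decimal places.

Total contribution margin = 253,950 × $103.48 = $26,278,746.00.
Subtracting fixed costs: EBIT = $26,278,746.00 − $9,262,500 = $17,016,246.00. Interest = $6,532,100.00, so EBIT − I = $10,484,146.00.
DCL = contribution ÷ (EBIT − I) = $26,278,746.00 ÷ $10,484,146.00 = 2.5065.

2.51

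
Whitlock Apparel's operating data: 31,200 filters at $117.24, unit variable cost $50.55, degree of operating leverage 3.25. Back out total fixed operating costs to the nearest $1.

$1,440,504

Contribution at this volume is 31,200 × $66.69 = $2,080,728.00.
DOL = contribution / EBIT, so EBIT = $2,080,728.00 / 3.25 = $640,224.00.
And FC = contribution − EBIT = $2,080,728.00 − $640,224.00 = $1,440,504.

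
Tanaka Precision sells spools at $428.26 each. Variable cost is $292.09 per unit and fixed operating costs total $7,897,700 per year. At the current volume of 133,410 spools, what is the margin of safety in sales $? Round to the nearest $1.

$32,295,590

Each unit contributes $428.26 − $292.09 = $136.17. Break-even units = $7,897,700 ÷ $136.17 = 57,998.82; break-even revenue = 57,998.82 × $428.26 = $24,838,576.79.
Current sales = 133,410 × $428.26 = $57,134,166.60.
Margin of safety = $57,134,166.60 − $24,838,576.79 = $32,295,590.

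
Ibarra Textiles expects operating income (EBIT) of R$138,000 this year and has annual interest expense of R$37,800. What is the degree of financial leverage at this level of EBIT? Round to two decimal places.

1.38

Interest = R$37,800.00.
Degree of financial leverage = EBIT / (EBIT − interest) = R$138,000 / R$100,200.00 = 1.3772.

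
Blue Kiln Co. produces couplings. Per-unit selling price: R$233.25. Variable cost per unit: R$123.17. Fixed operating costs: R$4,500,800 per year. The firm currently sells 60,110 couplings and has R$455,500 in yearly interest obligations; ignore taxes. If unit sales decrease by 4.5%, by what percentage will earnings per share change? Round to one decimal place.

Contribution at this volume is 60,110 × R$110.08 = R$6,616,908.80.
Operating income = contribution − fixed costs = R$6,616,908.80 − R$4,500,800 = R$2,116,108.80.
Interest = R$455,500.00, so EBIT − I = R$1,660,608.80.
Degree of combined leverage = contribution ÷ (EBIT − I) = R$6,616,908.80 ÷ R$1,660,608.80 = 3.9846.
EPS therefore changes by 3.9846 × (-4.5%) = -17.9%.

-17.9%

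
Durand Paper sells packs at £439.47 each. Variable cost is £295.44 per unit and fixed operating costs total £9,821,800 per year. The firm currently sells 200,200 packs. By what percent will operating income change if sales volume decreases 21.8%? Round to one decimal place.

Total contribution margin = 200,200 × £144.03 = £28,834,806.00.
EBIT = £28,834,806.00 − £9,821,800 = £19,013,006.00.
Degree of operating leverage = £28,834,806.00 / £19,013,006.00 = 1.5166.
%ΔEBIT = DOL × %ΔSales = 1.5166 × -21.8% = -33.1%.

-33.1%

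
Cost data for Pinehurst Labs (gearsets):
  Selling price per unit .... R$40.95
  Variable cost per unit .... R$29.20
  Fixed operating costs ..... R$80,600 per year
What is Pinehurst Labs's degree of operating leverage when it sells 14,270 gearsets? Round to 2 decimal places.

Total contribution margin = 14,270 × R$11.75 = R$167,672.50.
Subtracting fixed costs: EBIT = R$167,672.50 − R$80,600 = R$87,072.50.
Degree of operating leverage = R$167,672.50 / R$87,072.50 = 1.9257.

1.93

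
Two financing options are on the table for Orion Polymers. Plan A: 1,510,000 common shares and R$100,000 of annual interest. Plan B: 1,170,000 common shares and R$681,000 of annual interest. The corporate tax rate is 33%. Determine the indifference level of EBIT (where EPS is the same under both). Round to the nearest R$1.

R$2,680,324

Set EPS_A = EPS_B: (EBIT − R$100,000)(1 − 0.33) ÷ 1,510,000 = (EBIT − R$681,000)(1 − 0.33) ÷ 1,170,000.
The (1 − t) factor cancels: (EBIT − 100,000) × 1,170,000 = (EBIT − 681,000) × 1,510,000.
Solving, EBIT = (681,000·1,510,000 − 100,000·1,170,000) / (1,510,000 − 1,170,000) = 911,310,000,000 / 340,000 = 2,680,323.53.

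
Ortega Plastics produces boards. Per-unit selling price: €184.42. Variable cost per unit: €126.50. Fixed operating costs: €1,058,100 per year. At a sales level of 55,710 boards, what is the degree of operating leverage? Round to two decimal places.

Contribution at this volume is 55,710 × €57.92 = €3,226,723.20.
Subtracting fixed costs: EBIT = €3,226,723.20 − €1,058,100 = €2,168,623.20.
DOL = contribution ÷ EBIT = €3,226,723.20 ÷ €2,168,623.20 = 1.4879.

1.49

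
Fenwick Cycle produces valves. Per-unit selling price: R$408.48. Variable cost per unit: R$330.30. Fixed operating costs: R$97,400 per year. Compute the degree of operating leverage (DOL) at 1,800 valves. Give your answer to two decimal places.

3.25

Total contribution margin = 1,800 × R$78.18 = R$140,724.00.
EBIT = R$140,724.00 − R$97,400 = R$43,324.00.
So DOL = total CM / EBIT = R$140,724.00 / R$43,324.00 = 3.2482.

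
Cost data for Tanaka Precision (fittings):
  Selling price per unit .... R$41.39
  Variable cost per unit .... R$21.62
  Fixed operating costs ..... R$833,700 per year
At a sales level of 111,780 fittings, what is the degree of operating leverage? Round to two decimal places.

1.61

At 111,780 units, contribution = 111,780 × R$19.77 = R$2,209,890.60.
Subtracting fixed costs: EBIT = R$2,209,890.60 − R$833,700 = R$1,376,190.60.
DOL = contribution ÷ EBIT = R$2,209,890.60 ÷ R$1,376,190.60 = 1.6058.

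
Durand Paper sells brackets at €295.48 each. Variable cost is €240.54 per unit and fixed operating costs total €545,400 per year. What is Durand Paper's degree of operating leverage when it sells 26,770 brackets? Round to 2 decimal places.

Total contribution margin = 26,770 × €54.94 = €1,470,743.80.
EBIT = €1,470,743.80 − €545,400 = €925,343.80.
So DOL = total CM / EBIT = €1,470,743.80 / €925,343.80 = 1.5894.

1.59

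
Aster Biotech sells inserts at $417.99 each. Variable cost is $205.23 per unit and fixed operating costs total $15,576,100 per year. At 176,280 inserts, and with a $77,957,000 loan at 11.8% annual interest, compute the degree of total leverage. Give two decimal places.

At 176,280 units, contribution = 176,280 × $212.76 = $37,505,332.80.
Operating income = contribution − fixed costs = $37,505,332.80 − $15,576,100 = $21,929,232.80. Interest = $9,198,926.00.
DOL = $37,505,332.80 ÷ $21,929,232.80 = 1.7103; DFL = $21,929,232.80 ÷ $12,730,306.80 = 1.7226.
Combined leverage = 1.7103 × 1.7226 = 2.9462.

2.95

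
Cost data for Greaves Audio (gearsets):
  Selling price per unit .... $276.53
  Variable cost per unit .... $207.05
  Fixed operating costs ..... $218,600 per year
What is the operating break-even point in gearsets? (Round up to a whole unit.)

Contribution margin per unit = $276.53 − $207.05 = $69.48.
Break-even volume = fixed costs ÷ CM per unit = $218,600 ÷ $69.48 = 3,146.23, so 3,147 gearsets.

3,147 gearsets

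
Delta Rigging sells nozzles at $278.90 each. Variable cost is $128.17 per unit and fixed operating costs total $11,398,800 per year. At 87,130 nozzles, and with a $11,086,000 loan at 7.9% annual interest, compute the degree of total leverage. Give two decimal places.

15.30

At 87,130 units, contribution = 87,130 × $150.73 = $13,133,104.90.
Operating income = contribution − fixed costs = $13,133,104.90 − $11,398,800 = $1,734,304.90. Interest = $875,794.00, so EBIT − I = $858,510.90.
DCL = contribution ÷ (EBIT − I) = $13,133,104.90 ÷ $858,510.90 = 15.2975.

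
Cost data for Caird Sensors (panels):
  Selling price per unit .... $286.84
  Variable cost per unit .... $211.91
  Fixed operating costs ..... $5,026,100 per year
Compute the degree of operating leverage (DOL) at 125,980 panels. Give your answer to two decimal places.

2.14

At 125,980 units, contribution = 125,980 × $74.93 = $9,439,681.40.
Subtracting fixed costs: EBIT = $9,439,681.40 − $5,026,100 = $4,413,581.40.
Degree of operating leverage = $9,439,681.40 / $4,413,581.40 = 2.1388.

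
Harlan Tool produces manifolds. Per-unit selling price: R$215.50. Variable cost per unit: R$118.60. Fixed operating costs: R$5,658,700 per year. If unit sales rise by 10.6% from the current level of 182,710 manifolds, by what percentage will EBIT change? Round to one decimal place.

Total contribution margin = 182,710 × R$96.90 = R$17,704,599.00.
EBIT = R$17,704,599.00 − R$5,658,700 = R$12,045,899.00.
Degree of operating leverage = R$17,704,599.00 / R$12,045,899.00 = 1.4698.
Operating income changes by 1.4698 × +10.6% = +15.6%.

+15.6%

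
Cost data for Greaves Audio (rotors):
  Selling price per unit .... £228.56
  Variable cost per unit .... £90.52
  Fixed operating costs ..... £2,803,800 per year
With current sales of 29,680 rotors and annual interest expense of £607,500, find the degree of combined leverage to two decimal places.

Total contribution margin = 29,680 × £138.04 = £4,097,027.20.
Operating income = contribution − fixed costs = £4,097,027.20 − £2,803,800 = £1,293,227.20. Interest = £607,500.00.
DOL = £4,097,027.20 ÷ £1,293,227.20 = 3.1681; DFL = £1,293,227.20 ÷ £685,727.20 = 1.8859.
Combined leverage = 3.1681 × 1.8859 = 5.9747.

5.97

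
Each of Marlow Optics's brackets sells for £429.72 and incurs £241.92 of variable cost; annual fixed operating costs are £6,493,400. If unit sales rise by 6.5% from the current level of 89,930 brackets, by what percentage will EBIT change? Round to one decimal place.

Total contribution margin = 89,930 × £187.80 = £16,888,854.00.
Operating income = contribution − fixed costs = £16,888,854.00 − £6,493,400 = £10,395,454.00.
Degree of operating leverage = £16,888,854.00 / £10,395,454.00 = 1.6246.
So EBIT moves 1.6246 × (+6.5%) = +10.6%.

+10.6%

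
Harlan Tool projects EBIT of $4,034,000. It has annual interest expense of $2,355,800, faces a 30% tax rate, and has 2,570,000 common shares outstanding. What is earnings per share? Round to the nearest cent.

$0.46

Interest = $2,355,800.00, so EBT = $4,034,000 − $2,355,800.00 = $1,678,200.00.
After tax at 30%: net income = $1,678,200.00 × 0.70 = $1,174,740.00.
EPS = $1,174,740.00 ÷ 2,570,000 = $0.46.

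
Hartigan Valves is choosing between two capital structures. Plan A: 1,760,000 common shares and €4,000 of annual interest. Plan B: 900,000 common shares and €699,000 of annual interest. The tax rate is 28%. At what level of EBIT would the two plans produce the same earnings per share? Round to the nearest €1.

Set EPS_A = EPS_B: (EBIT − €4,000)(1 − 0.28) ÷ 1,760,000 = (EBIT − €699,000)(1 − 0.28) ÷ 900,000.
Cancelling (1 − t) and cross-multiplying: 900,000·(EBIT − 4,000) = 1,760,000·(EBIT − 699,000).
EBIT × (1,760,000 − 900,000) = 699,000 × 1,760,000 − 4,000 × 900,000 = 1,226,640,000,000, so EBIT = 1,226,640,000,000 ÷ 860,000 = 1,426,325.58.

€1,426,326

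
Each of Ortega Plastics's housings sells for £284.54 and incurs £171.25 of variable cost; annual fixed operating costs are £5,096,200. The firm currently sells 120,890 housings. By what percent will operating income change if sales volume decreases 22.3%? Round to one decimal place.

Total contribution margin = 120,890 × £113.29 = £13,695,628.10.
Subtracting fixed costs: EBIT = £13,695,628.10 − £5,096,200 = £8,599,428.10.
DOL = contribution ÷ EBIT = £13,695,628.10 ÷ £8,599,428.10 = 1.5926.
So EBIT moves 1.5926 × (-22.3%) = -35.5%.

-35.5%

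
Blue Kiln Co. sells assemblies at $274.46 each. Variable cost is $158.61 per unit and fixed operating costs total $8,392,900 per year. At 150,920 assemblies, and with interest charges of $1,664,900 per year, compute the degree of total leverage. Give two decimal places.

2.35

Total contribution margin = 150,920 × $115.85 = $17,484,082.00.
Operating income = contribution − fixed costs = $17,484,082.00 − $8,392,900 = $9,091,182.00. Interest = $1,664,900.00.
DOL = $17,484,082.00 ÷ $9,091,182.00 = 1.9232; DFL = $9,091,182.00 ÷ $7,426,282.00 = 1.2242.
Combined leverage = 1.9232 × 1.2242 = 2.3544.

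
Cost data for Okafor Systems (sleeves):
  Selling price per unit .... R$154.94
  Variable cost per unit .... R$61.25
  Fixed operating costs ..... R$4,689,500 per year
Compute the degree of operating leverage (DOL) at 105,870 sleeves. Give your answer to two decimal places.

Total contribution margin = 105,870 × R$93.69 = R$9,918,960.30.
Operating income = contribution − fixed costs = R$9,918,960.30 − R$4,689,500 = R$5,229,460.30.
Degree of operating leverage = R$9,918,960.30 / R$5,229,460.30 = 1.8967.

1.90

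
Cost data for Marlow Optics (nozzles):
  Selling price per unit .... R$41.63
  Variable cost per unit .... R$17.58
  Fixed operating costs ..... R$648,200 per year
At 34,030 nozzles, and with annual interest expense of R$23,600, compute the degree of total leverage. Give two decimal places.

Total contribution margin = 34,030 × R$24.05 = R$818,421.50.
Operating income = contribution − fixed costs = R$818,421.50 − R$648,200 = R$170,221.50. Interest = R$23,600.00.
DOL = R$818,421.50 ÷ R$170,221.50 = 4.8080; DFL = R$170,221.50 ÷ R$146,621.50 = 1.1610.
DCL = DOL × DFL = 4.8080 × 1.1610 = 5.5821.

5.58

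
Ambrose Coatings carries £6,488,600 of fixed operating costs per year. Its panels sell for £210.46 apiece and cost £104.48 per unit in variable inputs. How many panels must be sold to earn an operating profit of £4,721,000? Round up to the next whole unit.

Contribution margin per unit = £210.46 − £104.48 = £105.98.
Required volume = (fixed costs + target profit) ÷ CM = (£6,488,600 + £4,721,000) ÷ £105.98 = 105,770.90, so 105,771 panels.

105,771 panels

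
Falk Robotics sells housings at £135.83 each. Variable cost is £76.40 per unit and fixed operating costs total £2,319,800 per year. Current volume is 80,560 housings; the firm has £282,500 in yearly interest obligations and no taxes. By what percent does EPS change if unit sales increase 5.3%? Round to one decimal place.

At 80,560 units, contribution = 80,560 × £59.43 = £4,787,680.80.
Operating income = contribution − fixed costs = £4,787,680.80 − £2,319,800 = £2,467,880.80.
Interest = £282,500.00, so EBIT − I = £2,185,380.80.
Degree of combined leverage = contribution ÷ (EBIT − I) = £4,787,680.80 ÷ £2,185,380.80 = 2.1908.
%ΔEPS = DCL × %ΔSales = 2.1908 × +5.3% = +11.6%.

+11.6%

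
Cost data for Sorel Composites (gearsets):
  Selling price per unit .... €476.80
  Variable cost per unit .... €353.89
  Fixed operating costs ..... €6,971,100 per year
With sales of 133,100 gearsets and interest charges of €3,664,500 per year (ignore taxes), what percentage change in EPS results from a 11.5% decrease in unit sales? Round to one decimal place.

Total contribution margin = 133,100 × €122.91 = €16,359,321.00.
EBIT = €16,359,321.00 − €6,971,100 = €9,388,221.00.
After interest of €3,664,500.00, pre-tax earnings = €5,723,721.00.
DCL = total CM / (EBIT − I) = €16,359,321.00 / €5,723,721.00 = 2.8582.
%ΔEPS = DCL × %ΔSales = 2.8582 × -11.5% = -32.9%.

-32.9%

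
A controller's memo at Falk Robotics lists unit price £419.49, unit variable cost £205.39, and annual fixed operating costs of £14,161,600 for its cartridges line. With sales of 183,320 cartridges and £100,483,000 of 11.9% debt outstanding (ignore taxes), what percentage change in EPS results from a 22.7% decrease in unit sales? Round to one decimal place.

Total contribution margin = 183,320 × £214.10 = £39,248,812.00.
EBIT = £39,248,812.00 − £14,161,600 = £25,087,212.00.
Interest = £11,957,477.00, so EBIT − I = £13,129,735.00.
Degree of combined leverage = contribution ÷ (EBIT − I) = £39,248,812.00 ÷ £13,129,735.00 = 2.9893.
EPS therefore changes by 2.9893 × (-22.7%) = -67.9%.

-67.9%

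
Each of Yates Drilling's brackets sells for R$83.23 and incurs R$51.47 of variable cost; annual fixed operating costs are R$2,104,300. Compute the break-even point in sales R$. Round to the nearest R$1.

CM per unit = R$83.23 − R$51.47 = R$31.76; CM ratio = R$31.76 / R$83.23 = 0.3816.
Break-even sales = FC ÷ CM ratio = R$2,104,300 × R$83.23 / R$31.76 = R$5,514,512.

R$5,514,512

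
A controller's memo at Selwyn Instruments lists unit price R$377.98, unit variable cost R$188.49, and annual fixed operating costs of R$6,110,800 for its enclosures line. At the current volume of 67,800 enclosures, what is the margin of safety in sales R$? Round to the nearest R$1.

Unit CM = price − variable cost = R$377.98 − R$188.49 = R$189.49. Break-even units = R$6,110,800 ÷ R$189.49 = 32,248.67; break-even revenue = 32,248.67 × R$377.98 = R$12,189,351.33.
Actual sales revenue = 67,800 × R$377.98 = R$25,627,044.00.
Margin of safety = R$25,627,044.00 − R$12,189,351.33 = R$13,437,693.

R$13,437,693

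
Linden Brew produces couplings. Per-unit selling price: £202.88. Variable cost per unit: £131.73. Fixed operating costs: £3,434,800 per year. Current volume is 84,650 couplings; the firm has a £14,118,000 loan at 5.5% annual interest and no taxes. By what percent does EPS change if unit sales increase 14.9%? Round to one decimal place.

At 84,650 units, contribution = 84,650 × £71.15 = £6,022,847.50.
EBIT = £6,022,847.50 − £3,434,800 = £2,588,047.50.
After interest of £776,490.00, pre-tax earnings = £1,811,557.50.
Degree of combined leverage = contribution ÷ (EBIT − I) = £6,022,847.50 ÷ £1,811,557.50 = 3.3247.
%ΔEPS = DCL × %ΔSales = 3.3247 × +14.9% = +49.5%.

+49.5%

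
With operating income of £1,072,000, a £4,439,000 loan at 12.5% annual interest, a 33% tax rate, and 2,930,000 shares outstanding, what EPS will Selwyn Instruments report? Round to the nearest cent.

Pre-tax income = £1,072,000 − £554,875.00 = £517,125.00.
Net income = £517,125.00 × (1 − 0.33) = £346,473.75.
EPS = £346,473.75 ÷ 2,930,000 = £0.12.

£0.12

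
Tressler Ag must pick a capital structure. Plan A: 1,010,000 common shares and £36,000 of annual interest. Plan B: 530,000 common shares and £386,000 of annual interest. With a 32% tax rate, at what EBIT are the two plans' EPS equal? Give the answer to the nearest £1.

At indifference, (EBIT − 36,000)(1 − t)/1,010,000 = (EBIT − 386,000)(1 − t)/530,000.
The (1 − t) factor cancels: (EBIT − 36,000) × 530,000 = (EBIT − 386,000) × 1,010,000.
EBIT × (1,010,000 − 530,000) = 386,000 × 1,010,000 − 36,000 × 530,000 = 370,780,000,000, so EBIT = 370,780,000,000 ÷ 480,000 = 772,458.33.

£772,458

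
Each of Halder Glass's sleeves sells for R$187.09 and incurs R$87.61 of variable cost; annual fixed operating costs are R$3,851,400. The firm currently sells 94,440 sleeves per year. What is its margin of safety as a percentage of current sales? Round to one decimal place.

Each unit contributes R$187.09 − R$87.61 = R$99.48. Break-even units = R$3,851,400 ÷ R$99.48 = 38,715.32; break-even revenue = 38,715.32 × R$187.09 = R$7,243,249.16.
Actual sales revenue = 94,440 × R$187.09 = R$17,668,779.60.
Margin of safety = (R$17,668,779.60 − R$7,243,249.16) ÷ R$17,668,779.60 = 59.0%.

59.0%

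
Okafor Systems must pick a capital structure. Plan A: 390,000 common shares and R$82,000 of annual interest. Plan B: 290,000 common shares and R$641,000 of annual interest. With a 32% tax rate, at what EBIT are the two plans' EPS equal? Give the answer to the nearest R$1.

R$2,262,100

At indifference, (EBIT − 82,000)(1 − t)/390,000 = (EBIT − 641,000)(1 − t)/290,000.
The (1 − t) factor cancels: (EBIT − 82,000) × 290,000 = (EBIT − 641,000) × 390,000.
EBIT × (390,000 − 290,000) = 641,000 × 390,000 − 82,000 × 290,000 = 226,210,000,000, so EBIT = 226,210,000,000 ÷ 100,000 = 2,262,100.00.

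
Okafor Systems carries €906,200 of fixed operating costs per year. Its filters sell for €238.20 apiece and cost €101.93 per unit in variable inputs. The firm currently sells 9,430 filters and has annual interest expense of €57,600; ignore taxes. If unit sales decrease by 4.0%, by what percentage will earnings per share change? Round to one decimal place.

Total contribution margin = 9,430 × €136.27 = €1,285,026.10.
Subtracting fixed costs: EBIT = €1,285,026.10 − €906,200 = €378,826.10.
Interest = €57,600.00, so EBIT − I = €321,226.10.
DCL = total CM / (EBIT − I) = €1,285,026.10 / €321,226.10 = 4.0004.
EPS therefore changes by 4.0004 × (-4.0%) = -16.0%.

-16.0%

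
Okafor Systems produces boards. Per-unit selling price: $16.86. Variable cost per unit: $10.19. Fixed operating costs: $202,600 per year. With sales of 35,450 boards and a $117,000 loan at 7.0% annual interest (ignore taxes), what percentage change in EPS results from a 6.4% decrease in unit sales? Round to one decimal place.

At 35,450 units, contribution = 35,450 × $6.67 = $236,451.50.
Operating income = contribution − fixed costs = $236,451.50 − $202,600 = $33,851.50.
Interest = $8,190.00, so EBIT − I = $25,661.50.
Degree of combined leverage = contribution ÷ (EBIT − I) = $236,451.50 ÷ $25,661.50 = 9.2143.
%ΔEPS = DCL × %ΔSales = 9.2143 × -6.4% = -59.0%.

-59.0%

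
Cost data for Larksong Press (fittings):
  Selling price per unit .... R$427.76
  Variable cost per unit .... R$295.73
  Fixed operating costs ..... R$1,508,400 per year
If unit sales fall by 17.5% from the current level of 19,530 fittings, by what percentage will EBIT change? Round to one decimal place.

At 19,530 units, contribution = 19,530 × R$132.03 = R$2,578,545.90.
EBIT = R$2,578,545.90 − R$1,508,400 = R$1,070,145.90.
DOL = contribution ÷ EBIT = R$2,578,545.90 ÷ R$1,070,145.90 = 2.4095.
Operating income changes by 2.4095 × -17.5% = -42.2%.

-42.2%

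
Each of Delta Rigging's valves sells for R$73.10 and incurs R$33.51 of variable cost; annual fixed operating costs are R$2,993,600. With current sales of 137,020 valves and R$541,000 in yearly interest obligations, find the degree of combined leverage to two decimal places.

Total contribution margin = 137,020 × R$39.59 = R$5,424,621.80.
EBIT = R$5,424,621.80 − R$2,993,600 = R$2,431,021.80. Interest = R$541,000.00.
DOL = R$5,424,621.80 ÷ R$2,431,021.80 = 2.2314; DFL = R$2,431,021.80 ÷ R$1,890,021.80 = 1.2862.
Combined leverage = 2.2314 × 1.2862 = 2.8700.

2.87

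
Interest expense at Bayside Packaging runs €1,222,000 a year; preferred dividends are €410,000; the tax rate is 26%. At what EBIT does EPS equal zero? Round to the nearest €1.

€1,776,054

Grossing the preferred dividend up to pre-tax terms: €410,000 / (1 − 0.26) = €554,054.05.
Financial break-even EBIT = interest + D_p ÷ (1 − t) = €1,222,000 + €554,054.05 = €1,776,054.05.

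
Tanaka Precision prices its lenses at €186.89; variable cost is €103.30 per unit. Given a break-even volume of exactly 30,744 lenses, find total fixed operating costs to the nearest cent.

Unit CM = price − variable cost = €186.89 − €103.30 = €83.59.
Since BE = FC / CM, FC = 30,744 × €83.59 = €2,569,890.96.

€2,569,890.96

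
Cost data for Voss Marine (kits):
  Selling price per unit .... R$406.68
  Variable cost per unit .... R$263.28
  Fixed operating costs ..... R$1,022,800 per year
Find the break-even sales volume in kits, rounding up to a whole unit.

Each unit contributes R$406.68 − R$263.28 = R$143.40.
Break-even Q = R$1,022,800 / R$143.40 = 7,132.50 → 7,133 kits.

7,133 kits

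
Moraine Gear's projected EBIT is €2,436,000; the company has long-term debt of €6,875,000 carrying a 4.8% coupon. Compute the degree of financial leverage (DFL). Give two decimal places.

1.16

Interest = €330,000.00.
DFL = EBIT ÷ (EBIT − I) = €2,436,000 ÷ (€2,436,000 − €330,000.00) = €2,436,000 ÷ €2,106,000.00 = 1.1567.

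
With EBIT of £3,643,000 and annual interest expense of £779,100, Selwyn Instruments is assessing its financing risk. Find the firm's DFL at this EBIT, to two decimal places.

1.27

Interest = £779,100.00.
DFL = EBIT ÷ (EBIT − I) = £3,643,000 ÷ (£3,643,000 − £779,100.00) = £3,643,000 ÷ £2,863,900.00 = 1.2720.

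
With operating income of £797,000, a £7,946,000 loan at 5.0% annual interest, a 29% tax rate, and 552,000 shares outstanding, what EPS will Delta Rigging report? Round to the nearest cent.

£0.51

Pre-tax income = £797,000 − £397,300.00 = £399,700.00.
After tax at 29%: net income = £399,700.00 × 0.71 = £283,787.00.
Per share: £283,787.00 / 552,000 shares = £0.51.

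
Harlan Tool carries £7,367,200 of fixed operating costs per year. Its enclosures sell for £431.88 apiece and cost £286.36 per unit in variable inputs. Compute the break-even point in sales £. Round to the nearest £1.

CM per unit = £431.88 − £286.36 = £145.52; CM ratio = £145.52 / £431.88 = 0.3369.
Break-even revenue = fixed costs × price ÷ CM = £7,367,200 × £431.88 ÷ £145.52 = £21,864,667.

£21,864,667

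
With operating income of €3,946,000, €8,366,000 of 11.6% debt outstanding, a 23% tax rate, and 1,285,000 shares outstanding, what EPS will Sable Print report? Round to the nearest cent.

€1.78

Pre-tax income = €3,946,000 − €970,456.00 = €2,975,544.00.
Net income = €2,975,544.00 × (1 − 0.23) = €2,291,168.88.
EPS = €2,291,168.88 ÷ 1,285,000 = €1.78.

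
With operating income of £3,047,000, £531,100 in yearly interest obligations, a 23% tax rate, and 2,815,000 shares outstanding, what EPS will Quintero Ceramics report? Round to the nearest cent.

£0.69

Pre-tax income = £3,047,000 − £531,100.00 = £2,515,900.00.
Net income = £2,515,900.00 × (1 − 0.23) = £1,937,243.00.
EPS = £1,937,243.00 ÷ 2,815,000 = £0.69.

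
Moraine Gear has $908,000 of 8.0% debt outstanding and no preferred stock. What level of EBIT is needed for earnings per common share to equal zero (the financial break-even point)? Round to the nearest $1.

$72,640

Annual interest = 8.0% × $908,000 = $72,640.00.
With no preferred dividends, EPS = 0 when EBIT exactly covers interest, so the financial break-even EBIT is $72,640.00.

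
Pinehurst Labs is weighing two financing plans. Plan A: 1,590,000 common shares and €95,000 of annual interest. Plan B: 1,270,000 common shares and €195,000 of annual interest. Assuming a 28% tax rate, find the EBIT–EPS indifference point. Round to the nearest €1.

€591,875

At indifference, (EBIT − 95,000)(1 − t)/1,590,000 = (EBIT − 195,000)(1 − t)/1,270,000.
Cancelling (1 − t) and cross-multiplying: 1,270,000·(EBIT − 95,000) = 1,590,000·(EBIT − 195,000).
EBIT × (1,590,000 − 1,270,000) = 195,000 × 1,590,000 − 95,000 × 1,270,000 = 189,400,000,000, so EBIT = 189,400,000,000 ÷ 320,000 = 591,875.00.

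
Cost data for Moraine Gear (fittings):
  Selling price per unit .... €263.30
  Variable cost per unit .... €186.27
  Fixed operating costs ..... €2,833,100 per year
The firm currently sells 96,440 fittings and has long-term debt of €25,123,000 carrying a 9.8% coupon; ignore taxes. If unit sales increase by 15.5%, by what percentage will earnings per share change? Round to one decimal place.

Contribution at this volume is 96,440 × €77.03 = €7,428,773.20.
Subtracting fixed costs: EBIT = €7,428,773.20 − €2,833,100 = €4,595,673.20.
Interest = €2,462,054.00, so EBIT − I = €2,133,619.20.
DCL = total CM / (EBIT − I) = €7,428,773.20 / €2,133,619.20 = 3.4818.
%ΔEPS = DCL × %ΔSales = 3.4818 × +15.5% = +54.0%.

+54.0%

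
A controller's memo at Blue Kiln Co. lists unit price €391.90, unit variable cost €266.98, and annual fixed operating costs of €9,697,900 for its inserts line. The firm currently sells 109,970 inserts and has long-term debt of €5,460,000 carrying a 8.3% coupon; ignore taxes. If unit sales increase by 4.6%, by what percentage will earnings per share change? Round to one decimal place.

+17.6%

Contribution at this volume is 109,970 × €124.92 = €13,737,452.40.
Operating income = contribution − fixed costs = €13,737,452.40 − €9,697,900 = €4,039,552.40.
After interest of €453,180.00, pre-tax earnings = €3,586,372.40.
Degree of combined leverage = contribution ÷ (EBIT − I) = €13,737,452.40 ÷ €3,586,372.40 = 3.8305.
EPS therefore changes by 3.8305 × (+4.6%) = +17.6%.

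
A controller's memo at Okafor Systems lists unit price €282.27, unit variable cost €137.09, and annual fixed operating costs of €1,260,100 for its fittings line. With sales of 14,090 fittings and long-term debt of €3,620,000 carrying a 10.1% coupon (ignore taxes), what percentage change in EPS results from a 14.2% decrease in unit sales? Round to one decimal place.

-69.2%

At 14,090 units, contribution = 14,090 × €145.18 = €2,045,586.20.
Subtracting fixed costs: EBIT = €2,045,586.20 − €1,260,100 = €785,486.20.
Interest = €365,620.00, so EBIT − I = €419,866.20.
DCL = total CM / (EBIT − I) = €2,045,586.20 / €419,866.20 = 4.8720.
EPS therefore changes by 4.8720 × (-14.2%) = -69.2%.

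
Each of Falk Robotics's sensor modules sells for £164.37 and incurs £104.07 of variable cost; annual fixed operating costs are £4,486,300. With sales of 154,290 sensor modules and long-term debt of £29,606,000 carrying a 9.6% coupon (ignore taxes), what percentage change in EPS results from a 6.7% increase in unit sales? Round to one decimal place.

+31.6%

Contribution at this volume is 154,290 × £60.30 = £9,303,687.00.
Subtracting fixed costs: EBIT = £9,303,687.00 − £4,486,300 = £4,817,387.00.
After interest of £2,842,176.00, pre-tax earnings = £1,975,211.00.
DCL = total CM / (EBIT − I) = £9,303,687.00 / £1,975,211.00 = 4.7102.
%ΔEPS = DCL × %ΔSales = 4.7102 × +6.7% = +31.6%.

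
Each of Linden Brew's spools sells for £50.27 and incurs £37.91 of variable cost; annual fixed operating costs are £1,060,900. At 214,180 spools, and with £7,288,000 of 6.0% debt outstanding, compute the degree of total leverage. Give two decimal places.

2.30

Total contribution margin = 214,180 × £12.36 = £2,647,264.80.
Subtracting fixed costs: EBIT = £2,647,264.80 − £1,060,900 = £1,586,364.80. Interest = £437,280.00.
DOL = £2,647,264.80 ÷ £1,586,364.80 = 1.6688; DFL = £1,586,364.80 ÷ £1,149,084.80 = 1.3805.
Combined leverage = 1.6688 × 1.3805 = 2.3038.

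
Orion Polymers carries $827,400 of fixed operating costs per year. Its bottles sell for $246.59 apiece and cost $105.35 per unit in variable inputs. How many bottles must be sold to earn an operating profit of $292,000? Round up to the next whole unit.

Each unit contributes $246.59 − $105.35 = $141.24.
Need Q such that Q × $141.24 − $827,400 = $292,000, i.e. Q = $1,119,400 / $141.24 = 7,925.52 → 7,926.

7,926 bottles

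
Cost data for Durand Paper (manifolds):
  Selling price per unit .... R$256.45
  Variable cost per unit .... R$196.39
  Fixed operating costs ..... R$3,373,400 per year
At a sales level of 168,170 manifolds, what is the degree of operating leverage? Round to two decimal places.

Total contribution margin = 168,170 × R$60.06 = R$10,100,290.20.
Operating income = contribution − fixed costs = R$10,100,290.20 − R$3,373,400 = R$6,726,890.20.
Degree of operating leverage = R$10,100,290.20 / R$6,726,890.20 = 1.5015.

1.50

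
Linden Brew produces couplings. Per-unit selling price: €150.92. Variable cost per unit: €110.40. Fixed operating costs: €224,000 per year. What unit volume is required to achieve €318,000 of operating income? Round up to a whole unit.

Unit CM = price − variable cost = €150.92 − €110.40 = €40.52.
Need Q such that Q × €40.52 − €224,000 = €318,000, i.e. Q = €542,000 / €40.52 = 13,376.11 → 13,377.

13,377 couplings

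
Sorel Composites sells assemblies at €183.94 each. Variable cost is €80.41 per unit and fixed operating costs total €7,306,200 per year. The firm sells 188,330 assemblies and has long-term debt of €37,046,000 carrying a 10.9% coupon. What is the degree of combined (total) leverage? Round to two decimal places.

Contribution at this volume is 188,330 × €103.53 = €19,497,804.90.
Operating income = contribution − fixed costs = €19,497,804.90 − €7,306,200 = €12,191,604.90. Interest = €4,038,014.00.
DOL = €19,497,804.90 ÷ €12,191,604.90 = 1.5993; DFL = €12,191,604.90 ÷ €8,153,590.90 = 1.4952.
DCL = DOL × DFL = 1.5993 × 1.4952 = 2.3913.

2.39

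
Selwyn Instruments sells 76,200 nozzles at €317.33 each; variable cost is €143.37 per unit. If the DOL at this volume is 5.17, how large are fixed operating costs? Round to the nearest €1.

Total contribution margin = 76,200 × €173.96 = €13,255,752.00.
Since DOL = CM ÷ EBIT, EBIT = €13,255,752.00 ÷ 5.17 = €2,563,975.24.
Fixed costs = CM − EBIT = €13,255,752.00 − €2,563,975.24 = €10,691,777.

€10,691,777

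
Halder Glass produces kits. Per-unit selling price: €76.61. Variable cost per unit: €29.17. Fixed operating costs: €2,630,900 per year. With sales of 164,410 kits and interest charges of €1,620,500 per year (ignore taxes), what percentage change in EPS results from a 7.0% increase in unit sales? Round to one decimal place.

Total contribution margin = 164,410 × €47.44 = €7,799,610.40.
EBIT = €7,799,610.40 − €2,630,900 = €5,168,710.40.
Interest = €1,620,500.00, so EBIT − I = €3,548,210.40.
DCL = total CM / (EBIT − I) = €7,799,610.40 / €3,548,210.40 = 2.1982.
EPS therefore changes by 2.1982 × (+7.0%) = +15.4%.

+15.4%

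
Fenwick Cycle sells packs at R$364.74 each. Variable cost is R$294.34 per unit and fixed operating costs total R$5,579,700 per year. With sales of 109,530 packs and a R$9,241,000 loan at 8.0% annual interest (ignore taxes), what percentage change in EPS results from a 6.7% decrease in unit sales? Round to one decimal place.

Contribution at this volume is 109,530 × R$70.40 = R$7,710,912.00.
Subtracting fixed costs: EBIT = R$7,710,912.00 − R$5,579,700 = R$2,131,212.00.
Interest = R$739,280.00, so EBIT − I = R$1,391,932.00.
DCL = total CM / (EBIT − I) = R$7,710,912.00 / R$1,391,932.00 = 5.5397.
EPS therefore changes by 5.5397 × (-6.7%) = -37.1%.

-37.1%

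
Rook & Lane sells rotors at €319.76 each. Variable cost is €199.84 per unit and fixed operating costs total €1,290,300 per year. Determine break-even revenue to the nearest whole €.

Contribution margin per unit = €319.76 − €199.84 = €119.92, a CM ratio of €119.92 ÷ €319.76 = 0.3750.
Break-even revenue = fixed costs × price ÷ CM = €1,290,300 × €319.76 ÷ €119.92 = €3,440,513.

€3,440,513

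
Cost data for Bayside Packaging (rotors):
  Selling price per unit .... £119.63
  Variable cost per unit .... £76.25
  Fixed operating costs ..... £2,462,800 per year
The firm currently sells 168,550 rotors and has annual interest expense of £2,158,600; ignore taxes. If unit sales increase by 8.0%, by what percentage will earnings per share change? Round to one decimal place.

Total contribution margin = 168,550 × £43.38 = £7,311,699.00.
Subtracting fixed costs: EBIT = £7,311,699.00 − £2,462,800 = £4,848,899.00.
Interest = £2,158,600.00, so EBIT − I = £2,690,299.00.
Degree of combined leverage = contribution ÷ (EBIT − I) = £7,311,699.00 ÷ £2,690,299.00 = 2.7178.
EPS therefore changes by 2.7178 × (+8.0%) = +21.7%.

+21.7%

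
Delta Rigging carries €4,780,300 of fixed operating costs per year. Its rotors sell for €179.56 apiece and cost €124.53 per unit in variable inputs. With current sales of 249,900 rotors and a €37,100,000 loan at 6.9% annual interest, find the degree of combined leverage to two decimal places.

At 249,900 units, contribution = 249,900 × €55.03 = €13,751,997.00.
Subtracting fixed costs: EBIT = €13,751,997.00 − €4,780,300 = €8,971,697.00. Interest = €2,559,900.00.
DOL = €13,751,997.00 ÷ €8,971,697.00 = 1.5328; DFL = €8,971,697.00 ÷ €6,411,797.00 = 1.3992.
DCL = DOL × DFL = 1.5328 × 1.3992 = 2.1447.

2.14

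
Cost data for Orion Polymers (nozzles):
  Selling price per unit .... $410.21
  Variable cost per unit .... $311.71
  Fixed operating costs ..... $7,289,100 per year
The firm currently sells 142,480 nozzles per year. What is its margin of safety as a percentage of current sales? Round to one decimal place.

48.1%

Each unit contributes $410.21 − $311.71 = $98.50. Break-even units = $7,289,100 ÷ $98.50 = 74,001.02; break-even revenue = 74,001.02 × $410.21 = $30,355,956.46.
Current sales = 142,480 × $410.21 = $58,446,720.80.
Margin of safety = ($58,446,720.80 − $30,355,956.46) ÷ $58,446,720.80 = 48.1%.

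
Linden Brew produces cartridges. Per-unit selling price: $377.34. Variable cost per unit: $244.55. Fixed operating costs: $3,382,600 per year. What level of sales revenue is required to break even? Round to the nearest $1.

CM per unit = $377.34 − $244.55 = $132.79; CM ratio = $132.79 / $377.34 = 0.3519.
Break-even revenue = fixed costs × price ÷ CM = $3,382,600 × $377.34 ÷ $132.79 = $9,612,096.

$9,612,096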